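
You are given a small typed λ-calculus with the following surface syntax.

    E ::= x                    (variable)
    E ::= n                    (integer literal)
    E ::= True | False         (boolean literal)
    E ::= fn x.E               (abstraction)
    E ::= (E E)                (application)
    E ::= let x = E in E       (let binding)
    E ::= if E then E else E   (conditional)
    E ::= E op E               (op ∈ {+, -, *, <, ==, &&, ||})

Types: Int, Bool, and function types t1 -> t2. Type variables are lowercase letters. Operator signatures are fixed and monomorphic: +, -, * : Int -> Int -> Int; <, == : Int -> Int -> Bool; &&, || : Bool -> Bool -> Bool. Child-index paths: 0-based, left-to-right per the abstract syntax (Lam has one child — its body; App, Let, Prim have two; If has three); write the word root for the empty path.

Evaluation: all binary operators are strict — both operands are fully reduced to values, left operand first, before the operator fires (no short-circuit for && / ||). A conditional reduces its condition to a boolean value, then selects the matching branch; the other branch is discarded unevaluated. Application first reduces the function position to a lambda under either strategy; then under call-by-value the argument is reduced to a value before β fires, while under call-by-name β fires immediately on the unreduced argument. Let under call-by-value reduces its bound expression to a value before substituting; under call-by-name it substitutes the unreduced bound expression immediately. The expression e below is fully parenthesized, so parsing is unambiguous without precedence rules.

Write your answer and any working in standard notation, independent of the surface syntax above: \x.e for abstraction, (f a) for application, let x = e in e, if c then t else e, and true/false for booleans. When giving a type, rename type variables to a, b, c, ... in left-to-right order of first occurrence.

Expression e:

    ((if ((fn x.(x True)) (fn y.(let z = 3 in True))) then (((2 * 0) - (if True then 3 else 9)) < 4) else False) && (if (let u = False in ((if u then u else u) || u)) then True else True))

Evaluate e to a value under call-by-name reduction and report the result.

Answer: true

Trace:
step 0: ((if ((\x.(x true)) (\y.(let z = 3 in true))) then (((2 * 0) - (if true then 3 else 9)) < 4) else false) && (if (let u = false in ((if u then u else u) || u)) then true else true))
step 1: [beta@0.0] ((if ((\y.(let z = 3 in true)) true) then (((2 * 0) - (if true then 3 else 9)) < 4) else false) && (if (let u = false in ((if u then u else u) || u)) then true else true))
step 2: [beta@0.0] ((if (let z = 3 in true) then (((2 * 0) - (if true then 3 else 9)) < 4) else false) && (if (let u = false in ((if u then u else u) || u)) then true else true))
step 3: [let@0.0] ((if true then (((2 * 0) - (if true then 3 else 9)) < 4) else false) && (if (let u = false in ((if u then u else u) || u)) then true else true))
step 4: [if@0] ((((2 * 0) - (if true then 3 else 9)) < 4) && (if (let u = false in ((if u then u else u) || u)) then true else true))
step 5: [delta@0.0.0] (((0 - (if true then 3 else 9)) < 4) && (if (let u = false in ((if u then u else u) || u)) then true else true))
step 6: [if@0.0.1] (((0 - 3) < 4) && (if (let u = false in ((if u then u else u) || u)) then true else true))
step 7: [delta@0.0] ((-3 < 4) && (if (let u = false in ((if u then u else u) || u)) then true else true))
step 8: [delta@0] (true && (if (let u = false in ((if u then u else u) || u)) then true else true))
step 9: [let@1.0] (true && (if ((if false then false else false) || false) then true else true))
step 10: [if@1.0.0] (true && (if (false || false) then true else true))
step 11: [delta@1.0] (true && (if false then true else true))
step 12: [if@1] (true && true)
step 13: [delta@root] true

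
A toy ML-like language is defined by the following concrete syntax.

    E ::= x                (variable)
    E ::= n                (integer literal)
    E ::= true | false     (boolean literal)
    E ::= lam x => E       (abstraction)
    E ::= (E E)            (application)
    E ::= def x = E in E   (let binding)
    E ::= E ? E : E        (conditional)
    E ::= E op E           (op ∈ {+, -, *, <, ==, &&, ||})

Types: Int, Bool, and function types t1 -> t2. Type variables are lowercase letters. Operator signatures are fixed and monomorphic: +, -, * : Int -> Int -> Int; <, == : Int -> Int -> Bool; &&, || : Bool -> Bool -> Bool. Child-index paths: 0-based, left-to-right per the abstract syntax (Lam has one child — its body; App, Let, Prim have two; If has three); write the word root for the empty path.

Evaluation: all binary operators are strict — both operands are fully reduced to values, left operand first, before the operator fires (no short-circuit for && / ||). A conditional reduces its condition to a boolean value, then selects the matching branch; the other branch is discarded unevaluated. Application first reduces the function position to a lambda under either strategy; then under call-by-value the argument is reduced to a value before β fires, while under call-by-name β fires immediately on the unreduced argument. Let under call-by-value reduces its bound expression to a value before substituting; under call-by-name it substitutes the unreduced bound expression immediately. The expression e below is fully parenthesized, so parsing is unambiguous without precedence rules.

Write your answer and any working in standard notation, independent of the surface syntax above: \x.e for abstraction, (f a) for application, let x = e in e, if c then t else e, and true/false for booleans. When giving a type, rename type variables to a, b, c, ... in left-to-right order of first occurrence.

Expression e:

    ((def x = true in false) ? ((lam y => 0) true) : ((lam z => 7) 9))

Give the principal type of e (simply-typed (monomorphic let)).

Answer: Int

Trace:
let x : Bool
  unify Bool ~ Bool
\y._ : a -> Int
  unify a -> Int ~ Bool -> b
  unify a ~ Bool
  unify Int ~ b
_ _ : Int
\z._ : c -> Int
  unify c -> Int ~ Int -> d
  unify c ~ Int
  unify Int ~ d
_ _ : Int
  unify Int ~ Int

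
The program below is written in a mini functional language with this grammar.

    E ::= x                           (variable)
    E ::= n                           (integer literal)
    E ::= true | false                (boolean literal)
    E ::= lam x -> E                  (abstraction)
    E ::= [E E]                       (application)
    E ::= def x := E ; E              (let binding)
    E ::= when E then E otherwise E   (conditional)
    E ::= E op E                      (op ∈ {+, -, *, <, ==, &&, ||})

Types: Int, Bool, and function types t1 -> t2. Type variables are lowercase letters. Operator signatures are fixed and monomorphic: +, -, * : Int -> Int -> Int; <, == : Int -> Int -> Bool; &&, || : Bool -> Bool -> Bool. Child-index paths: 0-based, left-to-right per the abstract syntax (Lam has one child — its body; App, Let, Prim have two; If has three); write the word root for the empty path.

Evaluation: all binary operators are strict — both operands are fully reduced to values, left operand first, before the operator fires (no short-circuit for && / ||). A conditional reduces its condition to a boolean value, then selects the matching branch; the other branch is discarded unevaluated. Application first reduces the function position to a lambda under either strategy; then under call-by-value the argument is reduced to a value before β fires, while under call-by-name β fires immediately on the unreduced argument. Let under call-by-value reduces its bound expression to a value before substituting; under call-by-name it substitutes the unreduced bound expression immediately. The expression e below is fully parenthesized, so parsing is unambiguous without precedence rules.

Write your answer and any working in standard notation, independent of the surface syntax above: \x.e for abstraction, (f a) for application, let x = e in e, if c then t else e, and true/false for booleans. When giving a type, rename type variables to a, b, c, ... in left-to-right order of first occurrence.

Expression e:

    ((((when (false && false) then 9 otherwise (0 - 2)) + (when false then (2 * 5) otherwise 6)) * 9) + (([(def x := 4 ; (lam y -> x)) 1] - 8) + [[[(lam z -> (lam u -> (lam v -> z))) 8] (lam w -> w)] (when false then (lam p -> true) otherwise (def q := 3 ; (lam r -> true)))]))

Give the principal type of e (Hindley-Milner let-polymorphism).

Answer: Int

Trace:
  unify Bool ~ Bool
  unify Bool ~ Bool
  unify Bool ~ Bool
  unify Int ~ Int
  unify Int ~ Int
  unify Int ~ Int
  unify Int ~ Int
  unify Bool ~ Bool
  unify Int ~ Int
  unify Int ~ Int
  unify Int ~ Int
  unify Int ~ Int
  unify Int ~ Int
  unify Int ~ Int
  unify Int ~ Int
let x : Int
x : Int
\y._ : a -> Int
  unify a -> Int ~ Int -> b
  unify a ~ Int
  unify Int ~ b
_ _ : Int
  unify Int ~ Int
  unify Int ~ Int
  unify Int ~ Int
z : c
\v._ : e -> c
\u._ : d -> e -> c
\z._ : c -> d -> e -> c
  unify c -> d -> e -> c ~ Int -> f
  unify c ~ Int
  unify d -> e -> Int ~ f
_ _ : d -> e -> Int
w : g
\w._ : g -> g
  unify d -> e -> Int ~ (g -> g) -> h
  unify d ~ g -> g
  unify e -> Int ~ h
_ _ : e -> Int
  unify Bool ~ Bool
\p._ : i -> Bool
let q : Int
\r._ : j -> Bool
  unify i -> Bool ~ j -> Bool
  unify i ~ j
  unify Bool ~ Bool
  unify e -> Int ~ (j -> Bool) -> k
  unify e ~ j -> Bool
  unify Int ~ k
_ _ : Int
  unify Int ~ Int
  unify Int ~ Int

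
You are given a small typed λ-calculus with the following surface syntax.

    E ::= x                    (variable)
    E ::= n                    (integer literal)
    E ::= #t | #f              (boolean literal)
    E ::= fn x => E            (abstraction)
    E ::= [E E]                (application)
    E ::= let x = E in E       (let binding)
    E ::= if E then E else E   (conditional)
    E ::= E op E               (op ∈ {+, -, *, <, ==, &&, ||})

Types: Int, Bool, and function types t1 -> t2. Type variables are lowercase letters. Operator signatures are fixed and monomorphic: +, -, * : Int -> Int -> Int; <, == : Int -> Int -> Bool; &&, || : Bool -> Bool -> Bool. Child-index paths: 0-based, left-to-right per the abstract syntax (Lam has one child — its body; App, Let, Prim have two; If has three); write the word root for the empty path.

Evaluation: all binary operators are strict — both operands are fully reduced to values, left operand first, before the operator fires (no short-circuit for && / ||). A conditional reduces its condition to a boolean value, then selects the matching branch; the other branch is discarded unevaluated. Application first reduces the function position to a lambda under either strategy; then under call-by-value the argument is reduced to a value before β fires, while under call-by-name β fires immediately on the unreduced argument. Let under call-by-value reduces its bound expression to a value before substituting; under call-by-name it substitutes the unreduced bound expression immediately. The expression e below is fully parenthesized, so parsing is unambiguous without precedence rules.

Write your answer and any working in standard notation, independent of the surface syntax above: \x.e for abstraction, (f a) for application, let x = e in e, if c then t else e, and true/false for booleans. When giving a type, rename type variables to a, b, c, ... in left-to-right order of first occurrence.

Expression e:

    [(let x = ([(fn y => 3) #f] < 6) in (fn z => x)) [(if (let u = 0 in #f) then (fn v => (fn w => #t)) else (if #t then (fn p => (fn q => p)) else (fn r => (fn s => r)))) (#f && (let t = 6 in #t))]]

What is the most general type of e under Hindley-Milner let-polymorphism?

Answer: Bool

Derivation:
\y._ : a -> Int
  unify a -> Int ~ Bool -> b
  unify a ~ Bool
  unify Int ~ b
_ _ : Int
  unify Int ~ Int
  unify Int ~ Int
let x : Bool
x : Bool
\z._ : c -> Bool
let u : Int
  unify Bool ~ Bool
\w._ : e -> Bool
\v._ : d -> e -> Bool
  unify Bool ~ Bool
p : f
\q._ : g -> f
\p._ : f -> g -> f
r : h
\s._ : i -> h
\r._ : h -> i -> h
  unify f -> g -> f ~ h -> i -> h
  unify f ~ h
  unify g -> h ~ i -> h
  unify g ~ i
  unify h ~ h
  unify d -> e -> Bool ~ h -> i -> h
  unify d ~ h
  unify e -> Bool ~ i -> h
  unify e ~ i
  unify Bool ~ h
  unify Bool ~ Bool
let t : Int
  unify Bool ~ Bool
  unify Bool -> i -> Bool ~ Bool -> j
  unify Bool ~ Bool
  unify i -> Bool ~ j
_ _ : i -> Bool
  unify c -> Bool ~ (i -> Bool) -> k
  unify c ~ i -> Bool
  unify Bool ~ k
_ _ : Bool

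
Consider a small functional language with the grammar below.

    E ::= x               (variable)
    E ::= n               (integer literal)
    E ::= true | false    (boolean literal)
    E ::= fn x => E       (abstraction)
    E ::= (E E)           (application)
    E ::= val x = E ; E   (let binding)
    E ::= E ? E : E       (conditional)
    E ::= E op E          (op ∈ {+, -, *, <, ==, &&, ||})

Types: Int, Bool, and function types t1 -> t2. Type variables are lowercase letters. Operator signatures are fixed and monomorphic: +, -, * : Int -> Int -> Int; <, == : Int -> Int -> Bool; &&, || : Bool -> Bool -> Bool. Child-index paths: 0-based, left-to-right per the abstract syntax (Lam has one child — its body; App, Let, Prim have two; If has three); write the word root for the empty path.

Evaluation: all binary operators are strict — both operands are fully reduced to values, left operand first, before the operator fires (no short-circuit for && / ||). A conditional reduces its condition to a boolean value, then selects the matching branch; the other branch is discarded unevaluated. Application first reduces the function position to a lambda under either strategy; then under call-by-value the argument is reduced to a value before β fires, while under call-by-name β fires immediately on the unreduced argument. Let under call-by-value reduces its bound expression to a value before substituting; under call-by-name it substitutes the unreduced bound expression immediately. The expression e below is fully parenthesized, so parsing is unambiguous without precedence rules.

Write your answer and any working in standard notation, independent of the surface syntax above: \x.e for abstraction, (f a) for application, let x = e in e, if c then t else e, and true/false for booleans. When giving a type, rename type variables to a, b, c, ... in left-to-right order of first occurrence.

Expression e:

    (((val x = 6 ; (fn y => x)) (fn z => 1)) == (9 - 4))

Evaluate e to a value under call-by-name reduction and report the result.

Trace:
step 0: (((let x = 6 in (\y.x)) (\z.1)) == (9 - 4))
step 1: [let@0.0] (((\y.6) (\z.1)) == (9 - 4))
step 2: [beta@0] (6 == (9 - 4))
step 3: [delta@1] (6 == 5)
step 4: [delta@root] false

Answer: false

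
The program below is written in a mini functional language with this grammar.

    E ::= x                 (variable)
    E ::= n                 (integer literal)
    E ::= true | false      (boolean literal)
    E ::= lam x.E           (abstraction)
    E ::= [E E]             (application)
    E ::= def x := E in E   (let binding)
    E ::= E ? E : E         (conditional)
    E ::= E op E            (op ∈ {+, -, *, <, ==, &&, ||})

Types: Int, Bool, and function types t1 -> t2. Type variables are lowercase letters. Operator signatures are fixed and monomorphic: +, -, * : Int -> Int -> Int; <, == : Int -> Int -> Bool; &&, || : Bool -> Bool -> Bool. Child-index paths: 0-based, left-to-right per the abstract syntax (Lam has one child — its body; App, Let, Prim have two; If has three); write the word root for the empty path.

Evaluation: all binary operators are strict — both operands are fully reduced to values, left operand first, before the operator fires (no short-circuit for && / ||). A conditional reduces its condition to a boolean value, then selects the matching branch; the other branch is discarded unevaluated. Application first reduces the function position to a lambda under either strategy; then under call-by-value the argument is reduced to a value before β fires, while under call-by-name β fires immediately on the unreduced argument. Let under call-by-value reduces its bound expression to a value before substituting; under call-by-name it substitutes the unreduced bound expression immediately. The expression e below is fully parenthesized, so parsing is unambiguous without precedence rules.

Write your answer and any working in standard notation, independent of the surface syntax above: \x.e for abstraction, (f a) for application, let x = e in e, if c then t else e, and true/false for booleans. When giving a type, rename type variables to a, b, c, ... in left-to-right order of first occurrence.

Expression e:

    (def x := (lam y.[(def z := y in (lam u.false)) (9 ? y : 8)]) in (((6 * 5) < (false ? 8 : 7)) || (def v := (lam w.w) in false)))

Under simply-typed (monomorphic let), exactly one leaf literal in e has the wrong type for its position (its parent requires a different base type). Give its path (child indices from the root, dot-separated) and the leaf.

Derivation:
y : a
let z : a
\u._ : b -> Bool
  unify Int ~ Bool
  FAIL: mismatch Int ~ Bool

Answer: 0.0.1.0 : 9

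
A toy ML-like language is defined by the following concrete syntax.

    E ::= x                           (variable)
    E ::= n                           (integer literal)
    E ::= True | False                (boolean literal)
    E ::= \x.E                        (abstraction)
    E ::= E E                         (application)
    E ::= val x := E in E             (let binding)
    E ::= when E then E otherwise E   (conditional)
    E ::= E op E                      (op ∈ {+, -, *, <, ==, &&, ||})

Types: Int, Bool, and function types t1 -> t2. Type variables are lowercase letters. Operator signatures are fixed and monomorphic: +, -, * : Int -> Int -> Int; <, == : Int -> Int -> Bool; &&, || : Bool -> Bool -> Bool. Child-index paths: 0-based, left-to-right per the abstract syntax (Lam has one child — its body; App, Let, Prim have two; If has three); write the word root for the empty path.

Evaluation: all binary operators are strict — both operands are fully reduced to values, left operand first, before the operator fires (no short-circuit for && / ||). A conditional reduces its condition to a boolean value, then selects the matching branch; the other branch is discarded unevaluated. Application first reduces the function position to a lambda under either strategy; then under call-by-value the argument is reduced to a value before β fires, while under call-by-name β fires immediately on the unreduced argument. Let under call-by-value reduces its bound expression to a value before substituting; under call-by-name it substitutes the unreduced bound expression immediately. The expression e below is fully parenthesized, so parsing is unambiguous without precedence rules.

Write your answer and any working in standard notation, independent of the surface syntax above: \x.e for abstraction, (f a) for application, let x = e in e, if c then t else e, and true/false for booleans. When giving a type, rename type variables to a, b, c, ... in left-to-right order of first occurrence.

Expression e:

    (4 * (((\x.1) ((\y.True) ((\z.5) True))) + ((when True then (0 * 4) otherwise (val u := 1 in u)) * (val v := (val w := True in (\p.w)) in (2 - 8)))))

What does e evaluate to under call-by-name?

Answer: 4

Derivation:
step 0: (4 * (((\x.1) ((\y.true) ((\z.5) true))) + ((if true then (0 * 4) else (let u = 1 in u)) * (let v = (let w = true in (\p.w)) in (2 - 8)))))
step 1: [beta@1.0] (4 * (1 + ((if true then (0 * 4) else (let u = 1 in u)) * (let v = (let w = true in (\p.w)) in (2 - 8)))))
step 2: [if@1.1.0] (4 * (1 + ((0 * 4) * (let v = (let w = true in (\p.w)) in (2 - 8)))))
step 3: [delta@1.1.0] (4 * (1 + (0 * (let v = (let w = true in (\p.w)) in (2 - 8)))))
step 4: [let@1.1.1] (4 * (1 + (0 * (2 - 8))))
step 5: [delta@1.1.1] (4 * (1 + (0 * -6)))
step 6: [delta@1.1] (4 * (1 + 0))
step 7: [delta@1] (4 * 1)
step 8: [delta@root] 4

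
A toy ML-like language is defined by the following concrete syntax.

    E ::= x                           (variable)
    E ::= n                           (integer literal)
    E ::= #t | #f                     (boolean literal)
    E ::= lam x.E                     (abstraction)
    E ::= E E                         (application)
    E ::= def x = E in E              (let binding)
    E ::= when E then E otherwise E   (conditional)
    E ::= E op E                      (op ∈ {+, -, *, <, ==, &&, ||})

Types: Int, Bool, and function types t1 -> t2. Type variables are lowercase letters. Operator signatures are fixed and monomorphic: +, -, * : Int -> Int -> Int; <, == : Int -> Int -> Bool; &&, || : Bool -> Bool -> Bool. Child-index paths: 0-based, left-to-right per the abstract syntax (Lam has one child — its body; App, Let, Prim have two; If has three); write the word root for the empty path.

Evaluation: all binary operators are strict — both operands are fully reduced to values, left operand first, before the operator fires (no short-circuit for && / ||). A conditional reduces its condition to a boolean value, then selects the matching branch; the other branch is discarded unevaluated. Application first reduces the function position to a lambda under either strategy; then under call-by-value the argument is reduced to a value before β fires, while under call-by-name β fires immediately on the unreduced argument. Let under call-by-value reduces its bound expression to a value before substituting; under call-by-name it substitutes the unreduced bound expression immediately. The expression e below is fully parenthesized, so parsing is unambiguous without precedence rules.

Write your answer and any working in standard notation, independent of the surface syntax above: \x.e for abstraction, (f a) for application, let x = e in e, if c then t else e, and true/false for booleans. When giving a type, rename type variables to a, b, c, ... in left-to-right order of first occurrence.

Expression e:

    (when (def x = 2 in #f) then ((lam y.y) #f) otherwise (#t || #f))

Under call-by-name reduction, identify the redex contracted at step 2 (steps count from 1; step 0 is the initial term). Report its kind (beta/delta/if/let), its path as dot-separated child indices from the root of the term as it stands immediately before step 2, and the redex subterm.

Answer: if at root : (if false then ((\y.y) false) else (true || false))

Derivation:
step 0: (if (let x = 2 in false) then ((\y.y) false) else (true || false))
step 1: [let@0] (if false then ((\y.y) false) else (true || false))
step 2: [if@root] (true || false)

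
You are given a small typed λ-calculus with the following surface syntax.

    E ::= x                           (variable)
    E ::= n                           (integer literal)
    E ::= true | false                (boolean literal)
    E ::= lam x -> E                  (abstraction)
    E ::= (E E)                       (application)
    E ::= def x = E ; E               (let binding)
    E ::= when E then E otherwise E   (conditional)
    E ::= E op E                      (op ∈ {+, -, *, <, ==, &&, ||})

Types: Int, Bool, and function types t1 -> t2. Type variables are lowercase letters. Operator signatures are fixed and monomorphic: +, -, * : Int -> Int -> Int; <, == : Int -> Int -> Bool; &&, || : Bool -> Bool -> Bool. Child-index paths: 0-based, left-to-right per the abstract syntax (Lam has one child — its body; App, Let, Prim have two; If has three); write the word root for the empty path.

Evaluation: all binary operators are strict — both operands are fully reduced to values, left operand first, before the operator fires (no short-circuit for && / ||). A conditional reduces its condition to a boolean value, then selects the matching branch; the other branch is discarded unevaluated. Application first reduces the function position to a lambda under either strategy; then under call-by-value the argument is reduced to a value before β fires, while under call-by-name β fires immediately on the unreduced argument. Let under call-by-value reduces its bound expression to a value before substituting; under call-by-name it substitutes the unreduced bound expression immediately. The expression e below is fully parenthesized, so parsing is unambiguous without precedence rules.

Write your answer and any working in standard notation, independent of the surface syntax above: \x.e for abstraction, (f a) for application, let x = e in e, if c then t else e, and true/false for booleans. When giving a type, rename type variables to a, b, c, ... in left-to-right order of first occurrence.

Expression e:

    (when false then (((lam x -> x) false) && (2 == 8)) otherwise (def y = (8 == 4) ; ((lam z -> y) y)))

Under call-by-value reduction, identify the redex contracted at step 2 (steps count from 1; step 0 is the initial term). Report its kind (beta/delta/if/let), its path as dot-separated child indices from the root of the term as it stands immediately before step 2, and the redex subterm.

Derivation:
step 0: (if false then (((\x.x) false) && (2 == 8)) else (let y = (8 == 4) in ((\z.y) y)))
step 1: [if@root] (let y = (8 == 4) in ((\z.y) y))
step 2: [delta@0] (let y = false in ((\z.y) y))

Answer: delta at 0 : (8 == 4)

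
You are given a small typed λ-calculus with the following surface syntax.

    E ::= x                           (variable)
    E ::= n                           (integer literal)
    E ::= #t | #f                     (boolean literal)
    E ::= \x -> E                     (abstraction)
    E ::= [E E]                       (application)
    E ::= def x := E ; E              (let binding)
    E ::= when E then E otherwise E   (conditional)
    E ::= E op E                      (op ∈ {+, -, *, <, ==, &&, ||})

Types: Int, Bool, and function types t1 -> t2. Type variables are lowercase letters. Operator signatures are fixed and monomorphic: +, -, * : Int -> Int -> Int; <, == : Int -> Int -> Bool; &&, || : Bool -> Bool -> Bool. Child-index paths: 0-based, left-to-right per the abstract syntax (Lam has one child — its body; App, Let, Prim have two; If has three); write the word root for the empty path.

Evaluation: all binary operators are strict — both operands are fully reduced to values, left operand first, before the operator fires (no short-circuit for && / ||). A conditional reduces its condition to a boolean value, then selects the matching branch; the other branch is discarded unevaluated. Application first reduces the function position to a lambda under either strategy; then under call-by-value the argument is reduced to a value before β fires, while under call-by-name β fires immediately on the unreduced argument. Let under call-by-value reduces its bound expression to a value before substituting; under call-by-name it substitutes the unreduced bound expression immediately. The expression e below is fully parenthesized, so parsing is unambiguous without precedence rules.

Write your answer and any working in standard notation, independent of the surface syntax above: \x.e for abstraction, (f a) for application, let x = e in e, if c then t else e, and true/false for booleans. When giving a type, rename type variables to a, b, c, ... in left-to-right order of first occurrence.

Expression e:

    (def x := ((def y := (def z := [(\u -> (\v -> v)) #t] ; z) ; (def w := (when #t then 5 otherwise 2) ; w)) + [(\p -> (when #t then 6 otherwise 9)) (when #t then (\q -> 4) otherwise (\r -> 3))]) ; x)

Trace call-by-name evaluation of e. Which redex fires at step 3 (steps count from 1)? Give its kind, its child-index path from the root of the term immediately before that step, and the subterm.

Derivation:
step 0: (let x = ((let y = (let z = ((\u.(\v.v)) true) in z) in (let w = (if true then 5 else 2) in w)) + ((\p.(if true then 6 else 9)) (if true then (\q.4) else (\r.3)))) in x)
step 1: [let@root] ((let y = (let z = ((\u.(\v.v)) true) in z) in (let w = (if true then 5 else 2) in w)) + ((\p.(if true then 6 else 9)) (if true then (\q.4) else (\r.3))))
step 2: [let@0] ((let w = (if true then 5 else 2) in w) + ((\p.(if true then 6 else 9)) (if true then (\q.4) else (\r.3))))
step 3: [let@0] ((if true then 5 else 2) + ((\p.(if true then 6 else 9)) (if true then (\q.4) else (\r.3))))

Answer: let at 0 : (let w = (if true then 5 else 2) in w)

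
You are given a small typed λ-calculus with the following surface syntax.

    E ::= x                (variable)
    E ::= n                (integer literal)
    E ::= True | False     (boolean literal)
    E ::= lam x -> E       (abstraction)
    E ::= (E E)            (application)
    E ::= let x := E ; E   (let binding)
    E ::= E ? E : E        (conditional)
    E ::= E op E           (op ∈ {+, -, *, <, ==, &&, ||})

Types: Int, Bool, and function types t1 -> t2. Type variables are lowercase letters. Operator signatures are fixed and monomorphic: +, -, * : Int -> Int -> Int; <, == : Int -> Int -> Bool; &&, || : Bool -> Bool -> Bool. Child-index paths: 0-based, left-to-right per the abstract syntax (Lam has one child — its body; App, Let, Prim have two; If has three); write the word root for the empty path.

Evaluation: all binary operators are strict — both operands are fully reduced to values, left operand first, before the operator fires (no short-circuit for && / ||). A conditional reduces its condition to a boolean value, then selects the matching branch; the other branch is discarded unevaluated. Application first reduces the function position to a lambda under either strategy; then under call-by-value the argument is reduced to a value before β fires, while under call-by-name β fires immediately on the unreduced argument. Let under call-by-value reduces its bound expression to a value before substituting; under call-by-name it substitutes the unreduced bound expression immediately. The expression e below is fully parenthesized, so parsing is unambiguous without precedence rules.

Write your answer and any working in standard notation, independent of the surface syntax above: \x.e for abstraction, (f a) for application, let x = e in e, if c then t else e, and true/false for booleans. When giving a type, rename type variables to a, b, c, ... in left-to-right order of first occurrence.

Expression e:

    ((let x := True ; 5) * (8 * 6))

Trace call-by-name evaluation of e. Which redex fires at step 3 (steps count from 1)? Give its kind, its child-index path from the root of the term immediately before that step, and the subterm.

Answer: delta at root : (5 * 48)

Trace:
step 0: ((let x = true in 5) * (8 * 6))
step 1: [let@0] (5 * (8 * 6))
step 2: [delta@1] (5 * 48)
step 3: [delta@root] 240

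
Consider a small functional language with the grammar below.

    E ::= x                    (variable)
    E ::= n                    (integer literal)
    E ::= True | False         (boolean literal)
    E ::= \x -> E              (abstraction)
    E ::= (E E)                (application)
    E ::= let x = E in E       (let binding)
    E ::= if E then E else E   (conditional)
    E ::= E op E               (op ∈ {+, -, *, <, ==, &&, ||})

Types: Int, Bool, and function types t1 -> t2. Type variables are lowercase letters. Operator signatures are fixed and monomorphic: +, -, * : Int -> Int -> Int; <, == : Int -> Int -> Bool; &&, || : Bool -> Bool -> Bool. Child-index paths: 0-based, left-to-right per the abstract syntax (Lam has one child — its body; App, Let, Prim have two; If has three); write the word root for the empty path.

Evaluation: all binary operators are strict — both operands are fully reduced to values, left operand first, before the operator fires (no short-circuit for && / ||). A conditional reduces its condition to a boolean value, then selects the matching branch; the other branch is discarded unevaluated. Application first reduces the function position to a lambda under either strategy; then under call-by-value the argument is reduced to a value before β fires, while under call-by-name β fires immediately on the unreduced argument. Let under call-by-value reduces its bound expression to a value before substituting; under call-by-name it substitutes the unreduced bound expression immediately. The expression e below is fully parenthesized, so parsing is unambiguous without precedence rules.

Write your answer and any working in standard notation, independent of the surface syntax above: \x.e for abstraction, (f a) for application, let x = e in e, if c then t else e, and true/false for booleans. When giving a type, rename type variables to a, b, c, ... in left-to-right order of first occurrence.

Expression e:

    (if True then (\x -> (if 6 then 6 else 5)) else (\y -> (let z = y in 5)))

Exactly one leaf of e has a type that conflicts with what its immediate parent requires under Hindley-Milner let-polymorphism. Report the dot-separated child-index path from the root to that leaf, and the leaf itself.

Answer: 1.0.0 : 6

Trace:
  unify Bool ~ Bool
  unify Int ~ Bool
  FAIL: mismatch Int ~ Bool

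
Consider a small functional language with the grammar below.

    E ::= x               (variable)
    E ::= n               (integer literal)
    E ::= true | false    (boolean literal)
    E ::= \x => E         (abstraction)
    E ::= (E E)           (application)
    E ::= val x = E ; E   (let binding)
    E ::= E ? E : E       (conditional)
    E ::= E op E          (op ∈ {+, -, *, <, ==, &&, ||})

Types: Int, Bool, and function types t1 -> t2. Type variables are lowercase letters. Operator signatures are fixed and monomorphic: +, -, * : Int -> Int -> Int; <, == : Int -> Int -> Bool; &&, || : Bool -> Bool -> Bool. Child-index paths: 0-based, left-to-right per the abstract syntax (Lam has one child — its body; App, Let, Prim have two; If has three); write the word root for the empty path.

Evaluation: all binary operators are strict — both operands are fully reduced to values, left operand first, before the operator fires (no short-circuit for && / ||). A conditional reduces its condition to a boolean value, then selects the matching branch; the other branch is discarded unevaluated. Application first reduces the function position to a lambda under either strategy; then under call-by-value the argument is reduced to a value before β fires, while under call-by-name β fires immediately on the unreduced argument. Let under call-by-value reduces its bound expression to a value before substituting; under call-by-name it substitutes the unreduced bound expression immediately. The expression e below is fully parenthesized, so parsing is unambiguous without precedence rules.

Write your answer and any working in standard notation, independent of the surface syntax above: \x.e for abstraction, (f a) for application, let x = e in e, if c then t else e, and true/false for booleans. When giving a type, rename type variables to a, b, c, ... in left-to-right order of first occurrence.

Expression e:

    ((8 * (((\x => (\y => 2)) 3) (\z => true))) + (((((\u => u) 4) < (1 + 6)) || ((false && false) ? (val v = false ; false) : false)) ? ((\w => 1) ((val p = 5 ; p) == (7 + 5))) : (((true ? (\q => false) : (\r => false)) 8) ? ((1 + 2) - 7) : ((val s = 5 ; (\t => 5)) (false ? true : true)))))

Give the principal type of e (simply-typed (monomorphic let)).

Answer: Int

Trace:
  unify Int ~ Int
\y._ : b -> Int
\x._ : a -> b -> Int
  unify a -> b -> Int ~ Int -> c
  unify a ~ Int
  unify b -> Int ~ c
_ _ : b -> Int
\z._ : d -> Bool
  unify b -> Int ~ (d -> Bool) -> e
  unify b ~ d -> Bool
  unify Int ~ e
_ _ : Int
  unify Int ~ Int
  unify Int ~ Int
u : f
\u._ : f -> f
  unify f -> f ~ Int -> g
  unify f ~ Int
  unify Int ~ g
_ _ : Int
  unify Int ~ Int
  unify Int ~ Int
  unify Int ~ Int
  unify Int ~ Int
  unify Bool ~ Bool
  unify Bool ~ Bool
  unify Bool ~ Bool
  unify Bool ~ Bool
let v : Bool
  unify Bool ~ Bool
  unify Bool ~ Bool
  unify Bool ~ Bool
\w._ : h -> Int
let p : Int
p : Int
  unify Int ~ Int
  unify Int ~ Int
  unify Int ~ Int
  unify Int ~ Int
  unify h -> Int ~ Bool -> i
  unify h ~ Bool
  unify Int ~ i
_ _ : Int
  unify Bool ~ Bool
\q._ : j -> Bool
\r._ : k -> Bool
  unify j -> Bool ~ k -> Bool
  unify j ~ k
  unify Bool ~ Bool
  unify k -> Bool ~ Int -> l
  unify k ~ Int
  unify Bool ~ l
_ _ : Bool
  unify Bool ~ Bool
  unify Int ~ Int
  unify Int ~ Int
  unify Int ~ Int
  unify Int ~ Int
let s : Int
\t._ : m -> Int
  unify Bool ~ Bool
  unify Bool ~ Bool
  unify m -> Int ~ Bool -> n
  unify m ~ Bool
  unify Int ~ n
_ _ : Int
  unify Int ~ Int
  unify Int ~ Int
  unify Int ~ Int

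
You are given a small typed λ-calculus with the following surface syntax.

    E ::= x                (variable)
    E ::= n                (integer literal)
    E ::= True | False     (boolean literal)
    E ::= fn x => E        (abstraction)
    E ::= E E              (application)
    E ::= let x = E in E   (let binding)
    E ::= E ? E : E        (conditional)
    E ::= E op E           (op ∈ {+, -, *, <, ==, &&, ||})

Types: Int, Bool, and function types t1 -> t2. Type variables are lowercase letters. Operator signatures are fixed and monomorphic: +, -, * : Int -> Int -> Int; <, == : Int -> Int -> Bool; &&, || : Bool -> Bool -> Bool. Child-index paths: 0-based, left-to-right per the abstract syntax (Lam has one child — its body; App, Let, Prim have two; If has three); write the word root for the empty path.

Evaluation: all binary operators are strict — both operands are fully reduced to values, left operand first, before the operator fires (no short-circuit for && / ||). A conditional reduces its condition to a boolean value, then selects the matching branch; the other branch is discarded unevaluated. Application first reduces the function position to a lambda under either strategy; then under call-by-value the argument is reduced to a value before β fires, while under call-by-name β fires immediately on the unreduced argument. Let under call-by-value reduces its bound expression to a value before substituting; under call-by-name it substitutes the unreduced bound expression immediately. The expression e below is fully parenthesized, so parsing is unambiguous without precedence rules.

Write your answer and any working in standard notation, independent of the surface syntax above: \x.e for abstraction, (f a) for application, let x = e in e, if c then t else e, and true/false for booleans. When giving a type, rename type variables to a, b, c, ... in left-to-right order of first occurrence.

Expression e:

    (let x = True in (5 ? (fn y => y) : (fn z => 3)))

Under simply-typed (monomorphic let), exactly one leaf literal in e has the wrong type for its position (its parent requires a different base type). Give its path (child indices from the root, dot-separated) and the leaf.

Trace:
let x : Bool
  unify Int ~ Bool
  FAIL: mismatch Int ~ Bool

Answer: 1.0 : 5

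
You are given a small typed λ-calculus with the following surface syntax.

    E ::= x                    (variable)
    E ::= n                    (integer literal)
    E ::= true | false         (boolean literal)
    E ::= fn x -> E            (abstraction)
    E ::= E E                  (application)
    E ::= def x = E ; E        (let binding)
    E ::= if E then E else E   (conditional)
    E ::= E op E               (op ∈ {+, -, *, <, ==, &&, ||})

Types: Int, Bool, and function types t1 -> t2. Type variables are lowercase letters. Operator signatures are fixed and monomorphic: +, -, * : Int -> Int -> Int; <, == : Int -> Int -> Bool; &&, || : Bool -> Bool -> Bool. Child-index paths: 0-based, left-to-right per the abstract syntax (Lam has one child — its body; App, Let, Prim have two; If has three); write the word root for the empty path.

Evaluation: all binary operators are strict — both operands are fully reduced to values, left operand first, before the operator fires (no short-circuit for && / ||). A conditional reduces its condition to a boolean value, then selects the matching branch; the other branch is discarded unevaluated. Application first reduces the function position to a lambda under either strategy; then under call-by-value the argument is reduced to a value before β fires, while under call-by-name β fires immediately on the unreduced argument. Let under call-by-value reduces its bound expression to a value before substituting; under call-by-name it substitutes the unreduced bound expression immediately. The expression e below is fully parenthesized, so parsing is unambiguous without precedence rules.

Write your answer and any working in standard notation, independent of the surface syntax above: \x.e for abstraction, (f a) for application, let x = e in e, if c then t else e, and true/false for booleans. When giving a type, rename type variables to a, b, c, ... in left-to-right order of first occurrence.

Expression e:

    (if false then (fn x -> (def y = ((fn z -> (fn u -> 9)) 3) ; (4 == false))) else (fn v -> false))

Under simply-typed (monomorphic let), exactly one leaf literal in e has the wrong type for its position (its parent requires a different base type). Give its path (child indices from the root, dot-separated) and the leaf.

Answer: 1.0.1.1 : false

Derivation:
  unify Bool ~ Bool
\u._ : c -> Int
\z._ : b -> c -> Int
  unify b -> c -> Int ~ Int -> d
  unify b ~ Int
  unify c -> Int ~ d
_ _ : c -> Int
let y : c -> Int
  unify Int ~ Int
  unify Bool ~ Int
  FAIL: mismatch Bool ~ Int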